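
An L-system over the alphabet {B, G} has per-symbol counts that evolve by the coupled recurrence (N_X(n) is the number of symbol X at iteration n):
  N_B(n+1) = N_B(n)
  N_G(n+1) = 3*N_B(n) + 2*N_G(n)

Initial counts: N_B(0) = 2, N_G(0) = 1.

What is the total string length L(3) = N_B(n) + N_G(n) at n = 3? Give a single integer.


Answer: 52

Derivation:
Step 0: N_B=2, N_G=1, L=3
Step 1: N_B=2, N_G=8, L=10
Step 2: N_B=2, N_G=22, L=24
Step 3: N_B=2, N_G=50, L=52


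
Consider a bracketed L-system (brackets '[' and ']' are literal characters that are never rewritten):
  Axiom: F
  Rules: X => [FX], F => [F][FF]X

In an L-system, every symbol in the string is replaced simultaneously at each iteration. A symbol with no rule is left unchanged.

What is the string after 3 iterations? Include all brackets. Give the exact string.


Answer: [[[F][FF]X][[F][FF]X[F][FF]X][FX]][[[F][FF]X][[F][FF]X[F][FF]X][FX][[F][FF]X][[F][FF]X[F][FF]X][FX]][[F][FF]X[FX]]

Derivation:
Step 0: F
Step 1: [F][FF]X
Step 2: [[F][FF]X][[F][FF]X[F][FF]X][FX]
Step 3: [[[F][FF]X][[F][FF]X[F][FF]X][FX]][[[F][FF]X][[F][FF]X[F][FF]X][FX][[F][FF]X][[F][FF]X[F][FF]X][FX]][[F][FF]X[FX]]


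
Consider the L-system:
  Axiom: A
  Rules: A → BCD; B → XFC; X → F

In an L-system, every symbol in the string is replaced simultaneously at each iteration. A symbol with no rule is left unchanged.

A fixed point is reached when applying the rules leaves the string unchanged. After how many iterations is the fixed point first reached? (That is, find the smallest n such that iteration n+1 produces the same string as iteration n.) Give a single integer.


Step 0: A
Step 1: BCD
Step 2: XFCCD
Step 3: FFCCD
Step 4: FFCCD  (unchanged — fixed point at step 3)

Answer: 3


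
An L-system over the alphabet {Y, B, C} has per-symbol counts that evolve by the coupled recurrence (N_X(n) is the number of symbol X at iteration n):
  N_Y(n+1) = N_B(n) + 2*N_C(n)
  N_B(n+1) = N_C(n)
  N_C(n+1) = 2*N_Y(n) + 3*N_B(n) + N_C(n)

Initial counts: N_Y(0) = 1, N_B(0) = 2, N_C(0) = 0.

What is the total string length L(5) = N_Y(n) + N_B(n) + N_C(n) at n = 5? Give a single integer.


Step 0: N_Y=1, N_B=2, N_C=0, L=3
Step 1: N_Y=2, N_B=0, N_C=8, L=10
Step 2: N_Y=16, N_B=8, N_C=12, L=36
Step 3: N_Y=32, N_B=12, N_C=68, L=112
Step 4: N_Y=148, N_B=68, N_C=168, L=384
Step 5: N_Y=404, N_B=168, N_C=668, L=1240

Answer: 1240


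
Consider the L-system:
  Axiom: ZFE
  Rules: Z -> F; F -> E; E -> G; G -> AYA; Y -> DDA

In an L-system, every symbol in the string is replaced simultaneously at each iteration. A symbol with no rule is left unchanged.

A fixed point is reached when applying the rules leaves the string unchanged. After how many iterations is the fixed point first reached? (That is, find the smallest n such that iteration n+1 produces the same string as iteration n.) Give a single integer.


Step 0: ZFE
Step 1: FEG
Step 2: EGAYA
Step 3: GAYAADDAA
Step 4: AYAADDAAADDAA
Step 5: ADDAAADDAAADDAA
Step 6: ADDAAADDAAADDAA  (unchanged — fixed point at step 5)

Answer: 5


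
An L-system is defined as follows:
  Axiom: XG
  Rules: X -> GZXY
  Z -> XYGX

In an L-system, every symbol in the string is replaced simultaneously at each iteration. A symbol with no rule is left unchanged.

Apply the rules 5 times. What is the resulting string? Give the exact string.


Step 0: XG
Step 1: GZXYG
Step 2: GXYGXGZXYYG
Step 3: GGZXYYGGZXYGXYGXGZXYYYG
Step 4: GGXYGXGZXYYYGGXYGXGZXYYGGZXYYGGZXYGXYGXGZXYYYYG
Step 5: GGGZXYYGGZXYGXYGXGZXYYYYGGGZXYYGGZXYGXYGXGZXYYYGGXYGXGZXYYYGGXYGXGZXYYGGZXYYGGZXYGXYGXGZXYYYYYG

Answer: GGGZXYYGGZXYGXYGXGZXYYYYGGGZXYYGGZXYGXYGXGZXYYYGGXYGXGZXYYYGGXYGXGZXYYGGZXYYGGZXYGXYGXGZXYYYYYG


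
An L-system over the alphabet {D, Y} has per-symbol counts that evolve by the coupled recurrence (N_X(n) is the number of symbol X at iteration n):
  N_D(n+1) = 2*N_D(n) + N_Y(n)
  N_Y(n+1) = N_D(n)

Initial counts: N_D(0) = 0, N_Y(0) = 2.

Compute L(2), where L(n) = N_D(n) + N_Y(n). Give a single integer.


Step 0: N_D=0, N_Y=2, L=2
Step 1: N_D=2, N_Y=0, L=2
Step 2: N_D=4, N_Y=2, L=6

Answer: 6


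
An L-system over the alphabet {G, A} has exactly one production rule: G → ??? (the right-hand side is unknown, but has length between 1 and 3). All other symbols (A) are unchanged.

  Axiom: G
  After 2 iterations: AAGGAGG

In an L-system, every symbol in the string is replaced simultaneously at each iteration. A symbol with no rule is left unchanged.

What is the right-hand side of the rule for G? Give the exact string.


Trying G → AGG:
  Step 0: G
  Step 1: AGG
  Step 2: AAGGAGG
Matches the given result.

Answer: AGG


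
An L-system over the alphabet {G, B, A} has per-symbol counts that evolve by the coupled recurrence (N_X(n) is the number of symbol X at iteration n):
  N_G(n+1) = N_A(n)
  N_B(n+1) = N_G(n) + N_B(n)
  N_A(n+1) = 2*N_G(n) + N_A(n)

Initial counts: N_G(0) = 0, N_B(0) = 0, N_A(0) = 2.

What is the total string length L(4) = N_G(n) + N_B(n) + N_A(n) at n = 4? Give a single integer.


Step 0: N_G=0, N_B=0, N_A=2, L=2
Step 1: N_G=2, N_B=0, N_A=2, L=4
Step 2: N_G=2, N_B=2, N_A=6, L=10
Step 3: N_G=6, N_B=4, N_A=10, L=20
Step 4: N_G=10, N_B=10, N_A=22, L=42

Answer: 42


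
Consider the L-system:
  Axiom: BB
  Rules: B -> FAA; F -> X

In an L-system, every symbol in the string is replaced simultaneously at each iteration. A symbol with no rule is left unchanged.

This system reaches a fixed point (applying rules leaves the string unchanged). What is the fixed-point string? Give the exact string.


Step 0: BB
Step 1: FAAFAA
Step 2: XAAXAA
Step 3: XAAXAA  (unchanged — fixed point at step 2)

Answer: XAAXAA


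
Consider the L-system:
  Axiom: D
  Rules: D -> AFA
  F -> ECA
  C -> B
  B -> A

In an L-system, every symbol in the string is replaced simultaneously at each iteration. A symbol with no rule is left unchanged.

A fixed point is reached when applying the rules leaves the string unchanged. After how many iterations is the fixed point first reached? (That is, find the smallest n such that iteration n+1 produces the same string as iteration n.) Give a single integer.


Answer: 4

Derivation:
Step 0: D
Step 1: AFA
Step 2: AECAA
Step 3: AEBAA
Step 4: AEAAA
Step 5: AEAAA  (unchanged — fixed point at step 4)


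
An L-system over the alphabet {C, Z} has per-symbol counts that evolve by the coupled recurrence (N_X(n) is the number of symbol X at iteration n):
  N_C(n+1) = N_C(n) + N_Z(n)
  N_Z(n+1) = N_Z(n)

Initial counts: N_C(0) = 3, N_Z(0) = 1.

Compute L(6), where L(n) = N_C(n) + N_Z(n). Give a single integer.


Answer: 10

Derivation:
Step 0: N_C=3, N_Z=1, L=4
Step 1: N_C=4, N_Z=1, L=5
Step 2: N_C=5, N_Z=1, L=6
Step 3: N_C=6, N_Z=1, L=7
Step 4: N_C=7, N_Z=1, L=8
Step 5: N_C=8, N_Z=1, L=9
Step 6: N_C=9, N_Z=1, L=10


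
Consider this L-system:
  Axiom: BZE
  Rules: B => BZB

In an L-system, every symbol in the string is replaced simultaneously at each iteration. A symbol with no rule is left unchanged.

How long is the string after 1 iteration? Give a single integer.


Answer: 5

Derivation:
Step 0: length = 3
Step 1: length = 5


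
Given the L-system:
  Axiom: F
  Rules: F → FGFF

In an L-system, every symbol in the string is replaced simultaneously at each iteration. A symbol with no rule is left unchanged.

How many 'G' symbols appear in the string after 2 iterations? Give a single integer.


Answer: 4

Derivation:
Step 0: F  (0 'G')
Step 1: FGFF  (1 'G')
Step 2: FGFFGFGFFFGFF  (4 'G')


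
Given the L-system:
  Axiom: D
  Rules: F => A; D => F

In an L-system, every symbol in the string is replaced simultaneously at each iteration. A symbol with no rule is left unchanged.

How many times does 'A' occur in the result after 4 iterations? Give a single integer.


Answer: 1

Derivation:
Step 0: D  (0 'A')
Step 1: F  (0 'A')
Step 2: A  (1 'A')
Step 3: A  (1 'A')
Step 4: A  (1 'A')


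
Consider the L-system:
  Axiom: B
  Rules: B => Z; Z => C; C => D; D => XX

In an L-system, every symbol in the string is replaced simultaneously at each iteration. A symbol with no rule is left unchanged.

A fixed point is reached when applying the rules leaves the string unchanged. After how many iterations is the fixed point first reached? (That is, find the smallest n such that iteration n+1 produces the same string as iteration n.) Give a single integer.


Step 0: B
Step 1: Z
Step 2: C
Step 3: D
Step 4: XX
Step 5: XX  (unchanged — fixed point at step 4)

Answer: 4


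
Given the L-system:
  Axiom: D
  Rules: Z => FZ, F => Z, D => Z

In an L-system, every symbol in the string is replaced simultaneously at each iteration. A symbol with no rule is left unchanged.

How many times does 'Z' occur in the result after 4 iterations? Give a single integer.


Answer: 3

Derivation:
Step 0: D  (0 'Z')
Step 1: Z  (1 'Z')
Step 2: FZ  (1 'Z')
Step 3: ZFZ  (2 'Z')
Step 4: FZZFZ  (3 'Z')


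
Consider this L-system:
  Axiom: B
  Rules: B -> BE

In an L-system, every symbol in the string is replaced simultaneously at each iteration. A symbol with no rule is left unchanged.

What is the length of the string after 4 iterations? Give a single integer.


Step 0: length = 1
Step 1: length = 2
Step 2: length = 3
Step 3: length = 4
Step 4: length = 5

Answer: 5


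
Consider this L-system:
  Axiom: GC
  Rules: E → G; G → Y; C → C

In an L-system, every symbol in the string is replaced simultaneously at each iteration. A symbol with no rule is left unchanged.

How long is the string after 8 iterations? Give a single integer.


Answer: 2

Derivation:
Step 0: length = 2
Step 1: length = 2
Step 2: length = 2
Step 3: length = 2
Step 4: length = 2
Step 5: length = 2
Step 6: length = 2
Step 7: length = 2
Step 8: length = 2


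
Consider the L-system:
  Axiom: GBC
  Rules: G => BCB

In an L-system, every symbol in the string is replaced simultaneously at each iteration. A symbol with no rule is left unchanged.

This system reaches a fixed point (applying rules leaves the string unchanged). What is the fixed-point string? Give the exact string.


Answer: BCBBC

Derivation:
Step 0: GBC
Step 1: BCBBC
Step 2: BCBBC  (unchanged — fixed point at step 1)


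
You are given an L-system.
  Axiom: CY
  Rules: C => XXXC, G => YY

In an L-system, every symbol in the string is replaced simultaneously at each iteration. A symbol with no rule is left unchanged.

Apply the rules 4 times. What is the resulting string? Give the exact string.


Answer: XXXXXXXXXXXXCY

Derivation:
Step 0: CY
Step 1: XXXCY
Step 2: XXXXXXCY
Step 3: XXXXXXXXXCY
Step 4: XXXXXXXXXXXXCY


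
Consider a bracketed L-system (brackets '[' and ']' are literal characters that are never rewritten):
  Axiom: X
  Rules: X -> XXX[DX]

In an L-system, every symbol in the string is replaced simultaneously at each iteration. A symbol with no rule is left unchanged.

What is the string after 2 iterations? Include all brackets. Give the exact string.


Step 0: X
Step 1: XXX[DX]
Step 2: XXX[DX]XXX[DX]XXX[DX][DXXX[DX]]

Answer: XXX[DX]XXX[DX]XXX[DX][DXXX[DX]]


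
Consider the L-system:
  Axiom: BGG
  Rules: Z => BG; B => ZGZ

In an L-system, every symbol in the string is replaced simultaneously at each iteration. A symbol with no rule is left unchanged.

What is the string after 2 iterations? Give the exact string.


Answer: BGGBGGG

Derivation:
Step 0: BGG
Step 1: ZGZGG
Step 2: BGGBGGG


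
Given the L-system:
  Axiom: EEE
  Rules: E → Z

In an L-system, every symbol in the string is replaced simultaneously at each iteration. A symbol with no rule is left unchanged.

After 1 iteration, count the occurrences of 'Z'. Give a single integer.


Answer: 3

Derivation:
Step 0: EEE  (0 'Z')
Step 1: ZZZ  (3 'Z')


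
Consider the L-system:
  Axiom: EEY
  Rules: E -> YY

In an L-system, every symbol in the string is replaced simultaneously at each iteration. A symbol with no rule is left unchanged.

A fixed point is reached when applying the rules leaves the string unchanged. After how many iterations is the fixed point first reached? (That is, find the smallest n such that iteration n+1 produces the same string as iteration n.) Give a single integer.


Step 0: EEY
Step 1: YYYYY
Step 2: YYYYY  (unchanged — fixed point at step 1)

Answer: 1


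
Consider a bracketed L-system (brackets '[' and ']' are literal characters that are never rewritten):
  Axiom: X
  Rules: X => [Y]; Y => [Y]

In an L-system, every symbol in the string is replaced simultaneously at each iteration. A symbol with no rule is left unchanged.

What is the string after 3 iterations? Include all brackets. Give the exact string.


Answer: [[[Y]]]

Derivation:
Step 0: X
Step 1: [Y]
Step 2: [[Y]]
Step 3: [[[Y]]]


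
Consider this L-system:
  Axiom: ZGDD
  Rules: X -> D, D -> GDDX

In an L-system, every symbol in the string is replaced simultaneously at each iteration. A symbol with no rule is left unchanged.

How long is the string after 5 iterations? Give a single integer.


Step 0: length = 4
Step 1: length = 10
Step 2: length = 22
Step 3: length = 52
Step 4: length = 124
Step 5: length = 298

Answer: 298


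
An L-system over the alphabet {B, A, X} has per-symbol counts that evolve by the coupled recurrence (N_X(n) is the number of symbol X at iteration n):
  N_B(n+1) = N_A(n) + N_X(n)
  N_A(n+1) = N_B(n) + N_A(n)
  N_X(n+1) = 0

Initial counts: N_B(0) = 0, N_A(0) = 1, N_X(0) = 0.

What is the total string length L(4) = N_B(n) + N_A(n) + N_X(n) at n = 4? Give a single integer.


Step 0: N_B=0, N_A=1, N_X=0, L=1
Step 1: N_B=1, N_A=1, N_X=0, L=2
Step 2: N_B=1, N_A=2, N_X=0, L=3
Step 3: N_B=2, N_A=3, N_X=0, L=5
Step 4: N_B=3, N_A=5, N_X=0, L=8

Answer: 8


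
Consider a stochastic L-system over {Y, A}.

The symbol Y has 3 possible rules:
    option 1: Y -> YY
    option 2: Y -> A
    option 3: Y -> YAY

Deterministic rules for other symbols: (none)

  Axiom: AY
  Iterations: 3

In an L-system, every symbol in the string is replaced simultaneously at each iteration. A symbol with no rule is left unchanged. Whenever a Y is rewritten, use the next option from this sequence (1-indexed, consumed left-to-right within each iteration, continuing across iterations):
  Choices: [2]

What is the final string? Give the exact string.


Step 0: AY
Step 1: AA  (used choices [2])
Step 2: AA  (used choices [])
Step 3: AA  (used choices [])

Answer: AA


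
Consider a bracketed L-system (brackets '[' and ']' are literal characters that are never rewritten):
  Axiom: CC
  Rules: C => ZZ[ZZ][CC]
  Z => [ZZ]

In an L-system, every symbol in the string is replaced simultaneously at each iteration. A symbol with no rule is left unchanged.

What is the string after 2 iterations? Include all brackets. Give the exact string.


Answer: [ZZ][ZZ][[ZZ][ZZ]][ZZ[ZZ][CC]ZZ[ZZ][CC]][ZZ][ZZ][[ZZ][ZZ]][ZZ[ZZ][CC]ZZ[ZZ][CC]]

Derivation:
Step 0: CC
Step 1: ZZ[ZZ][CC]ZZ[ZZ][CC]
Step 2: [ZZ][ZZ][[ZZ][ZZ]][ZZ[ZZ][CC]ZZ[ZZ][CC]][ZZ][ZZ][[ZZ][ZZ]][ZZ[ZZ][CC]ZZ[ZZ][CC]]


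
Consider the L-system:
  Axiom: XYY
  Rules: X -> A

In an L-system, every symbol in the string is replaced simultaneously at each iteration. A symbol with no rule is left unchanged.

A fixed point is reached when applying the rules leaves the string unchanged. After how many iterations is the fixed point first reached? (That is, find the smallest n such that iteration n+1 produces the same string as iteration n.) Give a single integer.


Step 0: XYY
Step 1: AYY
Step 2: AYY  (unchanged — fixed point at step 1)

Answer: 1


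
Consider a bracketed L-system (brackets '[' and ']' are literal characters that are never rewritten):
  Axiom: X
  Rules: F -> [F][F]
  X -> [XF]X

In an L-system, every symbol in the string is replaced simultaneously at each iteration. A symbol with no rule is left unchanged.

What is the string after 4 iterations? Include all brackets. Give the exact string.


Step 0: X
Step 1: [XF]X
Step 2: [[XF]X[F][F]][XF]X
Step 3: [[[XF]X[F][F]][XF]X[[F][F]][[F][F]]][[XF]X[F][F]][XF]X
Step 4: [[[[XF]X[F][F]][XF]X[[F][F]][[F][F]]][[XF]X[F][F]][XF]X[[[F][F]][[F][F]]][[[F][F]][[F][F]]]][[[XF]X[F][F]][XF]X[[F][F]][[F][F]]][[XF]X[F][F]][XF]X

Answer: [[[[XF]X[F][F]][XF]X[[F][F]][[F][F]]][[XF]X[F][F]][XF]X[[[F][F]][[F][F]]][[[F][F]][[F][F]]]][[[XF]X[F][F]][XF]X[[F][F]][[F][F]]][[XF]X[F][F]][XF]X


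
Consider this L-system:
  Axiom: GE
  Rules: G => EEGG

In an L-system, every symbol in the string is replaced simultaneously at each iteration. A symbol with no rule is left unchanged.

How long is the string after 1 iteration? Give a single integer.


Step 0: length = 2
Step 1: length = 5

Answer: 5


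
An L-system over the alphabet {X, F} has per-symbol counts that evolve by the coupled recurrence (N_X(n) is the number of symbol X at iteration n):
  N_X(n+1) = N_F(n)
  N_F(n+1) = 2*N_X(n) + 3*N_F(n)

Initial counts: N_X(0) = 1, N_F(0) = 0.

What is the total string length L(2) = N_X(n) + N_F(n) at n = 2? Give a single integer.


Answer: 8

Derivation:
Step 0: N_X=1, N_F=0, L=1
Step 1: N_X=0, N_F=2, L=2
Step 2: N_X=2, N_F=6, L=8


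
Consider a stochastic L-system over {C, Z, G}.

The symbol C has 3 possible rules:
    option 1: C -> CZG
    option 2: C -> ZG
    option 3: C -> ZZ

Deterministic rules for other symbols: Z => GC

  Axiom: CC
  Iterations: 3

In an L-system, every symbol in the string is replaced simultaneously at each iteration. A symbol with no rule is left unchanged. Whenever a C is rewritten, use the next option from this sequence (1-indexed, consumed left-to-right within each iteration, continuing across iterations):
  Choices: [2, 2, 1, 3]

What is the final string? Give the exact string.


Answer: GCZGGGZZG

Derivation:
Step 0: CC
Step 1: ZGZG  (used choices [2, 2])
Step 2: GCGGCG  (used choices [])
Step 3: GCZGGGZZG  (used choices [1, 3])


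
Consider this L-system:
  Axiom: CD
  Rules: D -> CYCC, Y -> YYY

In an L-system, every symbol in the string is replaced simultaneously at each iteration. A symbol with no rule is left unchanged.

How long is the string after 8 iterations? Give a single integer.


Answer: 2191

Derivation:
Step 0: length = 2
Step 1: length = 5
Step 2: length = 7
Step 3: length = 13
Step 4: length = 31
Step 5: length = 85
Step 6: length = 247
Step 7: length = 733
Step 8: length = 2191


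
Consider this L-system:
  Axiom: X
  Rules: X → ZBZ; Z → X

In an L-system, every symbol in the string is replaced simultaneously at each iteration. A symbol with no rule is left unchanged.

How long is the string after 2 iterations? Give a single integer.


Answer: 3

Derivation:
Step 0: length = 1
Step 1: length = 3
Step 2: length = 3


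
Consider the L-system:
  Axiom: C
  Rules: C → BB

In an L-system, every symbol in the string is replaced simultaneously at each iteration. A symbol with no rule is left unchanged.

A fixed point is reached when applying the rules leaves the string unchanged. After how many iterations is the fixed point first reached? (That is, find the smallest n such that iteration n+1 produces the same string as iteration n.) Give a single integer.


Step 0: C
Step 1: BB
Step 2: BB  (unchanged — fixed point at step 1)

Answer: 1


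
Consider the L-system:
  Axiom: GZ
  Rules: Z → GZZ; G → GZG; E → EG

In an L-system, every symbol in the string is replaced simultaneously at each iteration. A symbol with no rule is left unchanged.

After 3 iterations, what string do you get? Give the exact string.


Step 0: GZ
Step 1: GZGGZZ
Step 2: GZGGZZGZGGZGGZZGZZ
Step 3: GZGGZZGZGGZGGZZGZZGZGGZZGZGGZGGZZGZGGZGGZZGZZGZGGZZGZZ

Answer: GZGGZZGZGGZGGZZGZZGZGGZZGZGGZGGZZGZGGZGGZZGZZGZGGZZGZZ


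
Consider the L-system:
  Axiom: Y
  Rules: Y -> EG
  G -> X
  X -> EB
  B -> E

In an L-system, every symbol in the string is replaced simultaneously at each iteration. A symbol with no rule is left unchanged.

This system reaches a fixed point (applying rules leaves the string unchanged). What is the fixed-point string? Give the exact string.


Answer: EEE

Derivation:
Step 0: Y
Step 1: EG
Step 2: EX
Step 3: EEB
Step 4: EEE
Step 5: EEE  (unchanged — fixed point at step 4)


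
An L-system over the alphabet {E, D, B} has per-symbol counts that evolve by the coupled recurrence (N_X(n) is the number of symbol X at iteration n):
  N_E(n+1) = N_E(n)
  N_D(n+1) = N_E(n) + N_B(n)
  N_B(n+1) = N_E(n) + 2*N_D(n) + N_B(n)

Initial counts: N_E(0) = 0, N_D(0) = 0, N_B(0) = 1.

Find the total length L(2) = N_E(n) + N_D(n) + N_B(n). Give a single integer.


Step 0: N_E=0, N_D=0, N_B=1, L=1
Step 1: N_E=0, N_D=1, N_B=1, L=2
Step 2: N_E=0, N_D=1, N_B=3, L=4

Answer: 4


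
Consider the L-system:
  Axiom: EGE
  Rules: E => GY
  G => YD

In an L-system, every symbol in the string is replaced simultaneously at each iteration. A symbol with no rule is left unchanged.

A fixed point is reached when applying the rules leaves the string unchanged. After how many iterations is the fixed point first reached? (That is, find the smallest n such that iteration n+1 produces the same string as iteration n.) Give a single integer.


Step 0: EGE
Step 1: GYYDGY
Step 2: YDYYDYDY
Step 3: YDYYDYDY  (unchanged — fixed point at step 2)

Answer: 2


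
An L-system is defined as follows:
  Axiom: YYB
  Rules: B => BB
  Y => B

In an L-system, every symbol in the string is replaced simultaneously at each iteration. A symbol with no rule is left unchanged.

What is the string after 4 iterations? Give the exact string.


Answer: BBBBBBBBBBBBBBBBBBBBBBBBBBBBBBBB

Derivation:
Step 0: YYB
Step 1: BBBB
Step 2: BBBBBBBB
Step 3: BBBBBBBBBBBBBBBB
Step 4: BBBBBBBBBBBBBBBBBBBBBBBBBBBBBBBB


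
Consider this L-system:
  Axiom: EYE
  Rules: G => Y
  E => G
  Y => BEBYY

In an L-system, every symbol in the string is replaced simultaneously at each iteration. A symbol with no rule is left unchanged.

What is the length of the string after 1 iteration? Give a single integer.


Answer: 7

Derivation:
Step 0: length = 3
Step 1: length = 7


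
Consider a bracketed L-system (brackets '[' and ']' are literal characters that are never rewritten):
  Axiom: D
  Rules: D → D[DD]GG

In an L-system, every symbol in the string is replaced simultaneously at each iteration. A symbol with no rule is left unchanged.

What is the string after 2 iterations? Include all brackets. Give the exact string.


Step 0: D
Step 1: D[DD]GG
Step 2: D[DD]GG[D[DD]GGD[DD]GG]GG

Answer: D[DD]GG[D[DD]GGD[DD]GG]GG


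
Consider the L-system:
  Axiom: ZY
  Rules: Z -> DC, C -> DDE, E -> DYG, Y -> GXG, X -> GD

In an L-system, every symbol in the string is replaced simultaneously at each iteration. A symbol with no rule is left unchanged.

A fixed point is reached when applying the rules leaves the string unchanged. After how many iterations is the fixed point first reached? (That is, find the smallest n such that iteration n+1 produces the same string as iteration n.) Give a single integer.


Answer: 5

Derivation:
Step 0: ZY
Step 1: DCGXG
Step 2: DDDEGGDG
Step 3: DDDDYGGGDG
Step 4: DDDDGXGGGGDG
Step 5: DDDDGGDGGGGDG
Step 6: DDDDGGDGGGGDG  (unchanged — fixed point at step 5)


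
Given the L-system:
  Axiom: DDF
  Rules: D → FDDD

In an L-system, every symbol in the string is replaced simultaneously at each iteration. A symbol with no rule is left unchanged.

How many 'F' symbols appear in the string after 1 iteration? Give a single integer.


Step 0: DDF  (1 'F')
Step 1: FDDDFDDDF  (3 'F')

Answer: 3


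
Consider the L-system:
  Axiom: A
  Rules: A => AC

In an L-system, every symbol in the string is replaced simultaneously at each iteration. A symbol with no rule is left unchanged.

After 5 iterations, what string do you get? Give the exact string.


Step 0: A
Step 1: AC
Step 2: ACC
Step 3: ACCC
Step 4: ACCCC
Step 5: ACCCCC

Answer: ACCCCC


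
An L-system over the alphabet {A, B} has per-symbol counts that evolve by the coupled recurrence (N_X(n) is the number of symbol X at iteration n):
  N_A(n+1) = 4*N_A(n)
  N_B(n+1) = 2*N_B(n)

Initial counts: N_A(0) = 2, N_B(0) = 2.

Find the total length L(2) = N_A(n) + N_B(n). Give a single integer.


Answer: 40

Derivation:
Step 0: N_A=2, N_B=2, L=4
Step 1: N_A=8, N_B=4, L=12
Step 2: N_A=32, N_B=8, L=40


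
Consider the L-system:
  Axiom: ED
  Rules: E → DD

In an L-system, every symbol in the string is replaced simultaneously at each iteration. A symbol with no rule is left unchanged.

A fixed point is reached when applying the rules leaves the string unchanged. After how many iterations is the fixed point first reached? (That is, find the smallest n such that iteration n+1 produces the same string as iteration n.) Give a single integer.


Step 0: ED
Step 1: DDD
Step 2: DDD  (unchanged — fixed point at step 1)

Answer: 1


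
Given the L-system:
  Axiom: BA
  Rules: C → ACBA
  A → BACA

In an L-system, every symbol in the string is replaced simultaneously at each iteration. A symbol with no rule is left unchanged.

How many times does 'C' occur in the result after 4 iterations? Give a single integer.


Answer: 27

Derivation:
Step 0: BA  (0 'C')
Step 1: BBACA  (1 'C')
Step 2: BBBACAACBABACA  (3 'C')
Step 3: BBBBACAACBABACABACAACBABBACABBACAACBABACA  (9 'C')
Step 4: BBBBBACAACBABACABACAACBABBACABBACAACBABACABBACAACBABACABACAACBABBACABBBACAACBABACABBBACAACBABACABACAACBABBACABBACAACBABACA  (27 'C')


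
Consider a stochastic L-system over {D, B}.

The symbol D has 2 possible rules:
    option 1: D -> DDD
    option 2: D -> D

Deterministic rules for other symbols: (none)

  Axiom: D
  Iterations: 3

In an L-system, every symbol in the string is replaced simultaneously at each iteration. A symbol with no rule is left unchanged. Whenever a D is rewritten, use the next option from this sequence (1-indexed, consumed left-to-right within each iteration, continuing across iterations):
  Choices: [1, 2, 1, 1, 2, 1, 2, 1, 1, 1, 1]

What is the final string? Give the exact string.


Answer: DDDDDDDDDDDDDDDDD

Derivation:
Step 0: D
Step 1: DDD  (used choices [1])
Step 2: DDDDDDD  (used choices [2, 1, 1])
Step 3: DDDDDDDDDDDDDDDDD  (used choices [2, 1, 2, 1, 1, 1, 1])


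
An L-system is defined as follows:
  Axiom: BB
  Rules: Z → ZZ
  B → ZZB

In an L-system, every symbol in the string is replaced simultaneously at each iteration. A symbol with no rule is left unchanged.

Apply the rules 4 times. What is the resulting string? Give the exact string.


Step 0: BB
Step 1: ZZBZZB
Step 2: ZZZZZZBZZZZZZB
Step 3: ZZZZZZZZZZZZZZBZZZZZZZZZZZZZZB
Step 4: ZZZZZZZZZZZZZZZZZZZZZZZZZZZZZZBZZZZZZZZZZZZZZZZZZZZZZZZZZZZZZB

Answer: ZZZZZZZZZZZZZZZZZZZZZZZZZZZZZZBZZZZZZZZZZZZZZZZZZZZZZZZZZZZZZB


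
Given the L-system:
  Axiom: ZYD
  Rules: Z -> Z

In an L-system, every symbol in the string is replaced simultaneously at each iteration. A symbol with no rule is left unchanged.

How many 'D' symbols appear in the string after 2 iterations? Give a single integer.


Step 0: ZYD  (1 'D')
Step 1: ZYD  (1 'D')
Step 2: ZYD  (1 'D')

Answer: 1


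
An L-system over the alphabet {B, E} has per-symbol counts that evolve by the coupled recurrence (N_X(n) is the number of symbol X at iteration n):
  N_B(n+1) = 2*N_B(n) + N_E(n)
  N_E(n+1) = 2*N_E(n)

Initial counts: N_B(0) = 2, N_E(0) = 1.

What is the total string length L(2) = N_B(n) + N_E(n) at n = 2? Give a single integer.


Step 0: N_B=2, N_E=1, L=3
Step 1: N_B=5, N_E=2, L=7
Step 2: N_B=12, N_E=4, L=16

Answer: 16


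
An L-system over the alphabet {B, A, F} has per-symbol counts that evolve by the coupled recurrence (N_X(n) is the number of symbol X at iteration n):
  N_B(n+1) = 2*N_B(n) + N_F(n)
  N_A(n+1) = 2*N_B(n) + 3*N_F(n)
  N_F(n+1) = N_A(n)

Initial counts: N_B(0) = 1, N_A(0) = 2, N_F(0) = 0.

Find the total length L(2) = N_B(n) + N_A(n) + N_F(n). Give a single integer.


Step 0: N_B=1, N_A=2, N_F=0, L=3
Step 1: N_B=2, N_A=2, N_F=2, L=6
Step 2: N_B=6, N_A=10, N_F=2, L=18

Answer: 18


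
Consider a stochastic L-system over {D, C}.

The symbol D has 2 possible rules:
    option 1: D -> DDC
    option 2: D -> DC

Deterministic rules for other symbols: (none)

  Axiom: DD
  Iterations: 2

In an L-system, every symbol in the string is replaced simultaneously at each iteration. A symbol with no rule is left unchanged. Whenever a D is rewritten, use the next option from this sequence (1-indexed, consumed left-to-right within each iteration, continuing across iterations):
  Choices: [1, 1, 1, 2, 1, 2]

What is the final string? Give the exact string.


Step 0: DD
Step 1: DDCDDC  (used choices [1, 1])
Step 2: DDCDCCDDCDCC  (used choices [1, 2, 1, 2])

Answer: DDCDCCDDCDCC


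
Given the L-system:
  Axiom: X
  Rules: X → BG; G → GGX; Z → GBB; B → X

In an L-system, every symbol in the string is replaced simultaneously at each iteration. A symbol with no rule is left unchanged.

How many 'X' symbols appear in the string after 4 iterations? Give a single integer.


Answer: 8

Derivation:
Step 0: X  (1 'X')
Step 1: BG  (0 'X')
Step 2: XGGX  (2 'X')
Step 3: BGGGXGGXBG  (2 'X')
Step 4: XGGXGGXGGXBGGGXGGXBGXGGX  (8 'X')


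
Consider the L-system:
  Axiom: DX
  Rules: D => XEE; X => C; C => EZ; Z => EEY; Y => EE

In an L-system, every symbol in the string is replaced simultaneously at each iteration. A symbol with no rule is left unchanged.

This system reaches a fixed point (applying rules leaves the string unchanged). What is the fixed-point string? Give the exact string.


Step 0: DX
Step 1: XEEC
Step 2: CEEEZ
Step 3: EZEEEEEY
Step 4: EEEYEEEEEEE
Step 5: EEEEEEEEEEEE
Step 6: EEEEEEEEEEEE  (unchanged — fixed point at step 5)

Answer: EEEEEEEEEEEE


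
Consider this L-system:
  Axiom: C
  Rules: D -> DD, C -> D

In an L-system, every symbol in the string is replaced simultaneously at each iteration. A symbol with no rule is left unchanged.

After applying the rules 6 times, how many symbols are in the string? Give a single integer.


Answer: 32

Derivation:
Step 0: length = 1
Step 1: length = 1
Step 2: length = 2
Step 3: length = 4
Step 4: length = 8
Step 5: length = 16
Step 6: length = 32


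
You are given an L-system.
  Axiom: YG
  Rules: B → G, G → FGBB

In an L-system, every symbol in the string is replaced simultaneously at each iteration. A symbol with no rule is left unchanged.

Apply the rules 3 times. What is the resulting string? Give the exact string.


Answer: YFFFGBBGGFGBBFGBB

Derivation:
Step 0: YG
Step 1: YFGBB
Step 2: YFFGBBGG
Step 3: YFFFGBBGGFGBBFGBB


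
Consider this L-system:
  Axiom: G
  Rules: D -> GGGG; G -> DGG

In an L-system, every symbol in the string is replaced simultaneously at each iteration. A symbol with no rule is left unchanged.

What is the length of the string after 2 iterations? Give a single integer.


Answer: 10

Derivation:
Step 0: length = 1
Step 1: length = 3
Step 2: length = 10


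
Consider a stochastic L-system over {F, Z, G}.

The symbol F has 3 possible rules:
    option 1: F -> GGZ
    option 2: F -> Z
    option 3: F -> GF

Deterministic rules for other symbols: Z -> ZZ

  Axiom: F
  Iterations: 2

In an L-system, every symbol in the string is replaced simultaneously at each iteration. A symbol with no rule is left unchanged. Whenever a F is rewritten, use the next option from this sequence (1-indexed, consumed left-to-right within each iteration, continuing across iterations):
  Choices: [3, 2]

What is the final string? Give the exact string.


Step 0: F
Step 1: GF  (used choices [3])
Step 2: GZ  (used choices [2])

Answer: GZ


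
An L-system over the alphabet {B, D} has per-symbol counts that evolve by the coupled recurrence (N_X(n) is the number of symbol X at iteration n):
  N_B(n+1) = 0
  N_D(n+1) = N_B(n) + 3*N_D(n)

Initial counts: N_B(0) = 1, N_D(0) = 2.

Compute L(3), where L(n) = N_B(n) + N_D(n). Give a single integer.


Step 0: N_B=1, N_D=2, L=3
Step 1: N_B=0, N_D=7, L=7
Step 2: N_B=0, N_D=21, L=21
Step 3: N_B=0, N_D=63, L=63

Answer: 63


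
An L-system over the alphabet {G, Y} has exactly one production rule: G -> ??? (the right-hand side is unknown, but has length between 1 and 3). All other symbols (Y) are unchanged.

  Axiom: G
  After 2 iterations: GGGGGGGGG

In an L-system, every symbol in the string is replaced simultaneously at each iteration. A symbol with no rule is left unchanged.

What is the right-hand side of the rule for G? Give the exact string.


Trying G -> GGG:
  Step 0: G
  Step 1: GGG
  Step 2: GGGGGGGGG
Matches the given result.

Answer: GGG


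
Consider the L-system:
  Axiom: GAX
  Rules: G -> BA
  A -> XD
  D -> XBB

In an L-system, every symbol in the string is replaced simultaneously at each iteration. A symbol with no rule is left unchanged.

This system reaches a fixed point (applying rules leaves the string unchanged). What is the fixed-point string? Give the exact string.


Step 0: GAX
Step 1: BAXDX
Step 2: BXDXXBBX
Step 3: BXXBBXXBBX
Step 4: BXXBBXXBBX  (unchanged — fixed point at step 3)

Answer: BXXBBXXBBX


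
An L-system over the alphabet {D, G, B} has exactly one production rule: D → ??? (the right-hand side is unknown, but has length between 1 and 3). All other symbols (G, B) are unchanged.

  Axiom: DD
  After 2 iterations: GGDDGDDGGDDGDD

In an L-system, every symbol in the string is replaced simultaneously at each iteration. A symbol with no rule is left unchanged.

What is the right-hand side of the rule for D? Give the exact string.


Answer: GDD

Derivation:
Trying D → GDD:
  Step 0: DD
  Step 1: GDDGDD
  Step 2: GGDDGDDGGDDGDD
Matches the given result.


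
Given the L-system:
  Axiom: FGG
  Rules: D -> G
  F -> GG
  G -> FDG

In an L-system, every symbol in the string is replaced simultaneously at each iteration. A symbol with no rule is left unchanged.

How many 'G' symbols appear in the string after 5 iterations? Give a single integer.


Answer: 118

Derivation:
Step 0: FGG  (2 'G')
Step 1: GGFDGFDG  (4 'G')
Step 2: FDGFDGGGGFDGGGGFDG  (10 'G')
Step 3: GGGFDGGGGFDGFDGFDGFDGGGGFDGFDGFDGFDGGGGFDG  (22 'G')
Step 4: FDGFDGFDGGGGFDGFDGFDGFDGGGGFDGGGGFDGGGGFDGGGGFDGFDGFDGFDGGGGFDGGGGFDGGGGFDGGGGFDGFDGFDGFDGGGGFDG  (52 'G')
Step 5: GGGFDGGGGFDGGGGFDGFDGFDGFDGGGGFDGGGGFDGGGGFDGGGGFDGFDGFDGFDGGGGFDGFDGFDGFDGGGGFDGFDGFDGFDGGGGFDGFDGFDGFDGGGGFDGGGGFDGGGGFDGGGGFDGFDGFDGFDGGGGFDGFDGFDGFDGGGGFDGFDGFDGFDGGGGFDGFDGFDGFDGGGGFDGGGGFDGGGGFDGGGGFDGFDGFDGFDGGGGFDG  (118 'G')


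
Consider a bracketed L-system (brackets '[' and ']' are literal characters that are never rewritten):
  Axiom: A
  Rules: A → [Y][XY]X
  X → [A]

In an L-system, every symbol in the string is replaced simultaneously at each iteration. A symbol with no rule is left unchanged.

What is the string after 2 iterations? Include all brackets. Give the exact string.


Answer: [Y][[A]Y][A]

Derivation:
Step 0: A
Step 1: [Y][XY]X
Step 2: [Y][[A]Y][A]


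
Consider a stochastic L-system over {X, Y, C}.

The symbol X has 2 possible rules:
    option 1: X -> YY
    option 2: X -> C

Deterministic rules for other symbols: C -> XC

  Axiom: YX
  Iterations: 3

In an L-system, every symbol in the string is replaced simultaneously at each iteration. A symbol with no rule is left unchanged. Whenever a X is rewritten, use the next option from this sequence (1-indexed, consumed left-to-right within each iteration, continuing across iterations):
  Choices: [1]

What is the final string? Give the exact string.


Step 0: YX
Step 1: YYY  (used choices [1])
Step 2: YYY  (used choices [])
Step 3: YYY  (used choices [])

Answer: YYY


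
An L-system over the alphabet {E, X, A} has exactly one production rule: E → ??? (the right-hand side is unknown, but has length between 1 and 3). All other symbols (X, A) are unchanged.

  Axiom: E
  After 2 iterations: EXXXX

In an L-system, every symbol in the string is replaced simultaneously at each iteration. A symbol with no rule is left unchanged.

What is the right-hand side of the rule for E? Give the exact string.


Trying E → EXX:
  Step 0: E
  Step 1: EXX
  Step 2: EXXXX
Matches the given result.

Answer: EXX


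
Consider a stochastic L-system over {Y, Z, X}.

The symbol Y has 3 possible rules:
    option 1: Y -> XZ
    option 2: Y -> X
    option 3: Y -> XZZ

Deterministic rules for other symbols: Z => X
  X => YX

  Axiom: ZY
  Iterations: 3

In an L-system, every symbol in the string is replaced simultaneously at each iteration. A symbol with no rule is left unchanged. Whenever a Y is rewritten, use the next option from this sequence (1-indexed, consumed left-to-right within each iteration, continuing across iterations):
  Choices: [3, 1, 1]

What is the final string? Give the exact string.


Step 0: ZY
Step 1: XXZZ  (used choices [3])
Step 2: YXYXXX  (used choices [])
Step 3: XZYXXZYXYXYX  (used choices [1, 1])

Answer: XZYXXZYXYXYX


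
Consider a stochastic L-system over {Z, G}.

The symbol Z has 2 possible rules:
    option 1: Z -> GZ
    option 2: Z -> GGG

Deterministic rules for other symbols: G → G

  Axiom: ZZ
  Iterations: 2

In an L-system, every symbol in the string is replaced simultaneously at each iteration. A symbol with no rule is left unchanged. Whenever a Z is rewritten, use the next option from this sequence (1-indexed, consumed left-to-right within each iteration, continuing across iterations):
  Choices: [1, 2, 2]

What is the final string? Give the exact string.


Answer: GGGGGGG

Derivation:
Step 0: ZZ
Step 1: GZGGG  (used choices [1, 2])
Step 2: GGGGGGG  (used choices [2])


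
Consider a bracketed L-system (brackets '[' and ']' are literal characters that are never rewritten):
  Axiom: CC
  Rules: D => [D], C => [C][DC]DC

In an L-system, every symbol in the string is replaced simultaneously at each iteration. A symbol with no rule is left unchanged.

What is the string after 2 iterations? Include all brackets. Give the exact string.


Answer: [[C][DC]DC][[D][C][DC]DC][D][C][DC]DC[[C][DC]DC][[D][C][DC]DC][D][C][DC]DC

Derivation:
Step 0: CC
Step 1: [C][DC]DC[C][DC]DC
Step 2: [[C][DC]DC][[D][C][DC]DC][D][C][DC]DC[[C][DC]DC][[D][C][DC]DC][D][C][DC]DC


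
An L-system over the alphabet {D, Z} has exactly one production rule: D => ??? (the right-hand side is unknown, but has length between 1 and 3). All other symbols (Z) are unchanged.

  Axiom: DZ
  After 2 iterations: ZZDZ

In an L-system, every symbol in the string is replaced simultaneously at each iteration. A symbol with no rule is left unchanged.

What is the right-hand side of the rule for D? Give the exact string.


Trying D => ZD:
  Step 0: DZ
  Step 1: ZDZ
  Step 2: ZZDZ
Matches the given result.

Answer: ZD


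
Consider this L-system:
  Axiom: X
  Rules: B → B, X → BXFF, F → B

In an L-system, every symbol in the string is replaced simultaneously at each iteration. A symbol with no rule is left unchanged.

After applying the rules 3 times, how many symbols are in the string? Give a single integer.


Step 0: length = 1
Step 1: length = 4
Step 2: length = 7
Step 3: length = 10

Answer: 10


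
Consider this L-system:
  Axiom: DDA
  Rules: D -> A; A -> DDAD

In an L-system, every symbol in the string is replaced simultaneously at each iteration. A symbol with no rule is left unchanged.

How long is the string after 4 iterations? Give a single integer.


Answer: 78

Derivation:
Step 0: length = 3
Step 1: length = 6
Step 2: length = 15
Step 3: length = 33
Step 4: length = 78


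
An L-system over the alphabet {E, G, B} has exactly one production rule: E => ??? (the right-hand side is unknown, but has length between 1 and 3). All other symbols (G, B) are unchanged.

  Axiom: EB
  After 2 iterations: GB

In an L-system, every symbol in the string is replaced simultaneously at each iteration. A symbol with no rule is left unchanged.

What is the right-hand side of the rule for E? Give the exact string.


Trying E => G:
  Step 0: EB
  Step 1: GB
  Step 2: GB
Matches the given result.

Answer: G


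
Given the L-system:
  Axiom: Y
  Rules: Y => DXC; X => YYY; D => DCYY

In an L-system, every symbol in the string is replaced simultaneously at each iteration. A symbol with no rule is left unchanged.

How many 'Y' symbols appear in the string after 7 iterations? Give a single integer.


Step 0: length=1, 'Y' count=1
Step 1: length=3, 'Y' count=0
Step 2: length=8, 'Y' count=5
Step 3: length=21, 'Y' count=2
Step 4: length=53, 'Y' count=27
Step 5: length=135, 'Y' count=22
Step 6: length=338, 'Y' count=151
Step 7: length=855, 'Y' count=180
Final string: DCYYCDXCDXCCDCYYYYYCDCYYYYYCCDCYYCDXCDXCDXCDXCDXCCDCYYCDXCDXCDXCDXCDXCCCDCYYCDXCDXCCDCYYYYYCDCYYYYYCDCYYYYYCDCYYYYYCDCYYYYYCCDCYYCDXCDXCCDCYYYYYCDCYYYYYCDCYYYYYCDCYYYYYCDCYYYYYCCCDCYYCDXCDXCCDCYYYYYCDCYYYYYCCDCYYCDXCDXCDXCDXCDXCCDCYYCDXCDXCDXCDXCDXCCDCYYCDXCDXCDXCDXCDXCCDCYYCDXCDXCDXCDXCDXCCDCYYCDXCDXCDXCDXCDXCCCDCYYCDXCDXCCDCYYYYYCDCYYYYYCCDCYYCDXCDXCDXCDXCDXCCDCYYCDXCDXCDXCDXCDXCCDCYYCDXCDXCDXCDXCDXCCDCYYCDXCDXCDXCDXCDXCCDCYYCDXCDXCDXCDXCDXCCCDCYYCDXCDXCCDCYYYYYCDCYYYYYCCDCYYCDXCDXCDXCDXCDXCCDCYYCDXCDXCDXCDXCDXCCDCYYCDXCDXCDXCDXCDXCCDCYYCDXCDXCDXCDXCDXCCDCYYCDXCDXCDXCDXCDXCCCDCYYCDXCDXCCDCYYYYYCDCYYYYYCCDCYYCDXCDXCDXCDXCDXCCDCYYCDXCDXCDXCDXCDXCCDCYYCDXCDXCDXCDXCDXCCDCYYCDXCDXCDXCDXCDXCCDCYYCDXCDXCDXCDXCDXCCCDCYYCDXCDXCCDCYYYYYCDCYYYYYCCDCYYCDXCDXCDXCDXCDXCCDCYYCDXCDXCDXCDXCDXCCDCYYCDXCDXCDXCDXCDXCCDCYYCDXCDXCDXCDXCDXCCDCYYCDXCDXCDXCDXCDXCCCC

Answer: 180
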